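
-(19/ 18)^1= -19/ 18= -1.06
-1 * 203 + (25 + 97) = -81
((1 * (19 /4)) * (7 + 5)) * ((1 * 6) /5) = 68.40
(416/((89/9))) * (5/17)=18720/1513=12.37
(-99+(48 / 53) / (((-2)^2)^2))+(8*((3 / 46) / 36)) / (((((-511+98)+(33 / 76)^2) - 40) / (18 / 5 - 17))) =-4731779419444 / 47823302115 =-98.94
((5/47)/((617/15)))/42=25/405986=0.00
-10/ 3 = -3.33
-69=-69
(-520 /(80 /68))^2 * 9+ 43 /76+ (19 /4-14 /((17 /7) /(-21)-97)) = 1758281.46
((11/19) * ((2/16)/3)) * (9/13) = 33/1976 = 0.02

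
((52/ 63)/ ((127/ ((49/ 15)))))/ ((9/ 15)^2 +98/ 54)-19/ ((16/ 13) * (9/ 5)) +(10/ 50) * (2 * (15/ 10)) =-267347887/ 33558480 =-7.97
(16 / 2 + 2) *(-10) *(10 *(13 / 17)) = -13000 / 17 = -764.71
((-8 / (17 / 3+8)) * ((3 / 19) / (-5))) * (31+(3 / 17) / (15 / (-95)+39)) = 1555932 / 2714815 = 0.57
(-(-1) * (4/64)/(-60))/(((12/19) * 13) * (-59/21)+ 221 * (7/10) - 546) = 0.00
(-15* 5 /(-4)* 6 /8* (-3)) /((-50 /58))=48.94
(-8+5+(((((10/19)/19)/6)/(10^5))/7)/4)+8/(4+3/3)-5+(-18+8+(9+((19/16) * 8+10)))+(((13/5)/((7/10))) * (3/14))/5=52044648007/4245360000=12.26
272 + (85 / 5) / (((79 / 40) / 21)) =452.76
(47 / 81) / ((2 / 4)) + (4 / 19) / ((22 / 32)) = 24830 / 16929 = 1.47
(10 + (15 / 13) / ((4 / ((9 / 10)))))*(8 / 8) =1067 / 104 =10.26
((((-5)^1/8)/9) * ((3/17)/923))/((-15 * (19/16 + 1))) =2/4942665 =0.00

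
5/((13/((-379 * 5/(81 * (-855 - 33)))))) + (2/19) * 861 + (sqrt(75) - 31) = 5 * sqrt(3) + 1059607537/17766216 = 68.30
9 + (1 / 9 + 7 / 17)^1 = 1457 / 153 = 9.52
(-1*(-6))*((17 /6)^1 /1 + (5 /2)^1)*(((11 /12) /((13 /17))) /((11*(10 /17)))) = 1156 /195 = 5.93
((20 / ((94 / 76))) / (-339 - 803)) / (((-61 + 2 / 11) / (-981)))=-1366860 / 5984651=-0.23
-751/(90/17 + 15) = -12767/345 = -37.01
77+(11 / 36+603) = 24491 / 36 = 680.31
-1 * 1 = -1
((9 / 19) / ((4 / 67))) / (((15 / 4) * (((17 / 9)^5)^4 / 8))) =19549526058163541512008 / 386101983631519389628152095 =0.00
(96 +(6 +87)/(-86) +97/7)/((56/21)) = 196449/4816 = 40.79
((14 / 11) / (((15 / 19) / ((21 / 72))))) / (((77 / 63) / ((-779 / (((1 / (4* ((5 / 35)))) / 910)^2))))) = -9805366480 / 121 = -81036086.61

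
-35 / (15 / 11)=-77 / 3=-25.67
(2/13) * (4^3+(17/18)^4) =6801985/682344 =9.97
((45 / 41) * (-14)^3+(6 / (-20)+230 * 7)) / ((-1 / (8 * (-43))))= -482290.52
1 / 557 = 0.00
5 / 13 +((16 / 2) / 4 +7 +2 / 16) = 989 / 104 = 9.51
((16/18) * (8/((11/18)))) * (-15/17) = -1920/187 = -10.27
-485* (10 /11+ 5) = -31525 /11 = -2865.91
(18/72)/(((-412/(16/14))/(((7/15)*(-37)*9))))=111/1030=0.11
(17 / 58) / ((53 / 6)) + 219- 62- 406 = -382662 / 1537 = -248.97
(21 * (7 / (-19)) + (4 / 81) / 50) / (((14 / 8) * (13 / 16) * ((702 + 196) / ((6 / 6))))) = -9524384 / 1572050025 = -0.01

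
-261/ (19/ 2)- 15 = -807/ 19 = -42.47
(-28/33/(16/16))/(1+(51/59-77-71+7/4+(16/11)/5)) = 33040/5611047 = 0.01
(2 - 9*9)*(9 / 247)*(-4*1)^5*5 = 3640320 / 247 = 14738.14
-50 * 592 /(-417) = 29600 /417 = 70.98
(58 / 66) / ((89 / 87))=841 / 979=0.86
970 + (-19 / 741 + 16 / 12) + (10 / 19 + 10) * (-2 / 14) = 1676791 / 1729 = 969.80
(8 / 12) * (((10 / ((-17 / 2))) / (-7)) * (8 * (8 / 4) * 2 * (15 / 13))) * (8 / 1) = 51200 / 1547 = 33.10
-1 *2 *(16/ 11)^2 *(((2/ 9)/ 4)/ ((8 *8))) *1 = -0.00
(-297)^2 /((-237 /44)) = -16376.35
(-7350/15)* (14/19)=-6860/19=-361.05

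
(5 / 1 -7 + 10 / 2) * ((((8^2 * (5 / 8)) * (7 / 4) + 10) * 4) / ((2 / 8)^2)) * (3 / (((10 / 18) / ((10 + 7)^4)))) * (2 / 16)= 865945728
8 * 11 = 88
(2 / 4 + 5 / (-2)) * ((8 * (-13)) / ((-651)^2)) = 208 / 423801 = 0.00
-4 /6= -2 /3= -0.67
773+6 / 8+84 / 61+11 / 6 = 568735 / 732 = 776.96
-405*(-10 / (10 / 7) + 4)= 1215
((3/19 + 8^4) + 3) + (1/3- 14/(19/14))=233083/57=4089.18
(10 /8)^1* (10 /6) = 25 /12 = 2.08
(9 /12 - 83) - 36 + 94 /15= -111.98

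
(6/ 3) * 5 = 10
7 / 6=1.17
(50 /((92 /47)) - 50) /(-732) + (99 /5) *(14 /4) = 3890991 /56120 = 69.33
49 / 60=0.82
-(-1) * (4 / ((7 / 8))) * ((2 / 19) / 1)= 0.48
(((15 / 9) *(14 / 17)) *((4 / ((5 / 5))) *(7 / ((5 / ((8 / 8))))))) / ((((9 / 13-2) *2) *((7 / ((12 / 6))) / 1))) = -728 / 867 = -0.84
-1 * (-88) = 88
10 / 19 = 0.53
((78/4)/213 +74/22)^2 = 29127609/2439844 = 11.94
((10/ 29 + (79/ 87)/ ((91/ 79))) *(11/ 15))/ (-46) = -98681/ 5462730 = -0.02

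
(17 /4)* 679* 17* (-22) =-2158541 /2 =-1079270.50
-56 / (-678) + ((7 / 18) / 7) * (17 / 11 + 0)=3769 / 22374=0.17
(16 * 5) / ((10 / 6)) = 48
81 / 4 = 20.25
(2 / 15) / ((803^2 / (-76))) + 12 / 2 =58032658 / 9672135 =6.00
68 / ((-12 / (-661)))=11237 / 3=3745.67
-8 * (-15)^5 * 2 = 12150000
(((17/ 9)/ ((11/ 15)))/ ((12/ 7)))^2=354025/ 156816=2.26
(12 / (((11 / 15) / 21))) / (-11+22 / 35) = -44100 / 1331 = -33.13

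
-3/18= -1/6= -0.17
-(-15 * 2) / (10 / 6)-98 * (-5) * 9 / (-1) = -4392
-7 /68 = -0.10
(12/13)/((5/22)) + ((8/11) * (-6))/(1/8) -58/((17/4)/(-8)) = 952088/12155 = 78.33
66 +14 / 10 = 337 / 5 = 67.40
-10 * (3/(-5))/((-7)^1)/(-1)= 6/7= 0.86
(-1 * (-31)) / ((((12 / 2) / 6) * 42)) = 31 / 42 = 0.74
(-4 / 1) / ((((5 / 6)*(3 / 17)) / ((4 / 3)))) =-544 / 15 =-36.27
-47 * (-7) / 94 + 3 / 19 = 139 / 38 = 3.66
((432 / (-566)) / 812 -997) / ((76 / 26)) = -744597191 / 2183062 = -341.08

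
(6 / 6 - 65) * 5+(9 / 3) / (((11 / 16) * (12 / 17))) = -3452 / 11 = -313.82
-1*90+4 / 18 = -808 / 9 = -89.78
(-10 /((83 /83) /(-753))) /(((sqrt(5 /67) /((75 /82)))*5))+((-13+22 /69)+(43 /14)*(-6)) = -15026 /483+11295*sqrt(335) /41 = 5011.14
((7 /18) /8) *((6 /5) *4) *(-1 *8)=-1.87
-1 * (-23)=23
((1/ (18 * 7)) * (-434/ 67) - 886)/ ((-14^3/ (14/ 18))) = 76327/ 303912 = 0.25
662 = 662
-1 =-1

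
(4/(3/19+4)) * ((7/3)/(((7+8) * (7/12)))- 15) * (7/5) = -117572/5925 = -19.84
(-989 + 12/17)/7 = -16801/119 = -141.18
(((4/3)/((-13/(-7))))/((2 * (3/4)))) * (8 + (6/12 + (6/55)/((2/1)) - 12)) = -10612/6435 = -1.65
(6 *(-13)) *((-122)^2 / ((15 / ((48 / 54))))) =-3095872 / 45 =-68797.16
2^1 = 2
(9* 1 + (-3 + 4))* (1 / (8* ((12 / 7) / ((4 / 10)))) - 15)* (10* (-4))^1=17965 / 3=5988.33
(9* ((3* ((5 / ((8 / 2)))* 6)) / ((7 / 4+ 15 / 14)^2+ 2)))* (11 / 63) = 9240 / 2603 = 3.55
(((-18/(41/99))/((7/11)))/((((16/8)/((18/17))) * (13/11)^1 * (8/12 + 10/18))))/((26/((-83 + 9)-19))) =73830933/824551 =89.54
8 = 8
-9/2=-4.50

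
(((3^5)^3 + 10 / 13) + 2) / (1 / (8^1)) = 1492286616 / 13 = 114791278.15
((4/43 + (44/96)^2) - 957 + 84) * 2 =-21614957/12384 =-1745.39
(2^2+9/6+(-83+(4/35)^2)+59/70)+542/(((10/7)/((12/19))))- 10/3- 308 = -10358983/69825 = -148.36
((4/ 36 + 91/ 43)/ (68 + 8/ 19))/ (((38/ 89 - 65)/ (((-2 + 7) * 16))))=-5830568/ 144565785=-0.04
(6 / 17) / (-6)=-1 / 17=-0.06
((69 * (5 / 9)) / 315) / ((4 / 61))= 1403 / 756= 1.86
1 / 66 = 0.02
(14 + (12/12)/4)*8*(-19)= -2166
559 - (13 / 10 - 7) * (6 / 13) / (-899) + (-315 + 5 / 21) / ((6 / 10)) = 126617872 / 3681405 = 34.39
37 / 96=0.39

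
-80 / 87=-0.92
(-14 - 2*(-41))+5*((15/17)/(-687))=264699/3893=67.99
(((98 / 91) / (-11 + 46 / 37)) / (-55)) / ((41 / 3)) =1554 / 10582715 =0.00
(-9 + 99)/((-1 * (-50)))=9/5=1.80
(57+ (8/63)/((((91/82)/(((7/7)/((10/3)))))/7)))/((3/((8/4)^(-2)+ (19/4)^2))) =5703709/13104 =435.26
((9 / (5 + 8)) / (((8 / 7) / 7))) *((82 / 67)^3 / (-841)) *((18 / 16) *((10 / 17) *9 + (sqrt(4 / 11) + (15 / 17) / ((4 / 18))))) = -86167446435 / 894401791088 - 273547449 *sqrt(11) / 144682642676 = -0.10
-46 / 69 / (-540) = 1 / 810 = 0.00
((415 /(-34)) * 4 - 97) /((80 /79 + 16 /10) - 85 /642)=-628649610 /10692473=-58.79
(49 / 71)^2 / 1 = 2401 / 5041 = 0.48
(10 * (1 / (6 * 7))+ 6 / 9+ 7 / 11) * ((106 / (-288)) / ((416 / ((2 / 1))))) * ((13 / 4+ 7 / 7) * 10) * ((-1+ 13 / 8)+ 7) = -24457645 / 27675648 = -0.88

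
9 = 9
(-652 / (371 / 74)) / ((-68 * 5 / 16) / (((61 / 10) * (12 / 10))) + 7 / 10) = 176587680 / 2991373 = 59.03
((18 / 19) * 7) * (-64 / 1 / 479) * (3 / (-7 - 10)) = 24192 / 154717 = 0.16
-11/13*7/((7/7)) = -77/13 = -5.92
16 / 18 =8 / 9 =0.89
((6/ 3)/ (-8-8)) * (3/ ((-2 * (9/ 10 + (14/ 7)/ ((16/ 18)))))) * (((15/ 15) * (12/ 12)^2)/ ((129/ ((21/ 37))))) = 5/ 19092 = 0.00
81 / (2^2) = 20.25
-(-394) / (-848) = -197 / 424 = -0.46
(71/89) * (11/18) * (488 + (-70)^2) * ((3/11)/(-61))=-63758/5429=-11.74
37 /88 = 0.42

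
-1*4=-4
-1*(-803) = 803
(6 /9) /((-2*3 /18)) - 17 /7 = -31 /7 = -4.43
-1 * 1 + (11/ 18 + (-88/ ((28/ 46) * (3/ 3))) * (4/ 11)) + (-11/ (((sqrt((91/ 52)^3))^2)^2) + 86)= 69156533/ 2117682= 32.66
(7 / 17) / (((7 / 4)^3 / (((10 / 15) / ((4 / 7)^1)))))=32 / 357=0.09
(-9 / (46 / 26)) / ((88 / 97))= -11349 / 2024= -5.61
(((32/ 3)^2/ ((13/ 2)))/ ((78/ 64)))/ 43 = 65536/ 196209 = 0.33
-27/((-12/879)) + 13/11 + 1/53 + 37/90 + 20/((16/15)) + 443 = 64042568/26235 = 2441.11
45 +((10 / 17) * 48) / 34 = 13245 / 289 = 45.83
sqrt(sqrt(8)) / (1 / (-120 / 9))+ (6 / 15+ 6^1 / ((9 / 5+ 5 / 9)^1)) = -19.48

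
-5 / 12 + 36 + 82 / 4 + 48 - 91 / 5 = 5153 / 60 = 85.88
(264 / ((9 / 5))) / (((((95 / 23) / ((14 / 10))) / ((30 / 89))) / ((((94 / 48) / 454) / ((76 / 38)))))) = 83237 / 2303142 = 0.04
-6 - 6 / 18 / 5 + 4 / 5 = -79 / 15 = -5.27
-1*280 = -280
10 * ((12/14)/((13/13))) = 60/7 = 8.57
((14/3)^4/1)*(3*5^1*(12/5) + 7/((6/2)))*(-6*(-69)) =7526690.37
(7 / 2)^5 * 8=16807 / 4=4201.75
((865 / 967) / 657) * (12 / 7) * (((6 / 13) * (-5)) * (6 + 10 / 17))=-0.04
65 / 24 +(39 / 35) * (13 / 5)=23543 / 4200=5.61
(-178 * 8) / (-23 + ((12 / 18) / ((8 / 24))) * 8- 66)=1424 / 73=19.51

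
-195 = -195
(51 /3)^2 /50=5.78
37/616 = 0.06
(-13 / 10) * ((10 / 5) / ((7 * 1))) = -13 / 35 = -0.37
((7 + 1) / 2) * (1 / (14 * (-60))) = -1 / 210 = -0.00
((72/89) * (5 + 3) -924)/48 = -6805/356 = -19.12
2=2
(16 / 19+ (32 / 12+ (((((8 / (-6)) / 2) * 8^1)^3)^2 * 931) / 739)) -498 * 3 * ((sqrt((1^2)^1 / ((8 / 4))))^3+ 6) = 205053580228 / 10235889 -747 * sqrt(2) / 2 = 19504.60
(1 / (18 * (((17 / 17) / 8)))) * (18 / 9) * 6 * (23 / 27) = 368 / 81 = 4.54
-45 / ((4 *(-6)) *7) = 15 / 56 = 0.27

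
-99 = -99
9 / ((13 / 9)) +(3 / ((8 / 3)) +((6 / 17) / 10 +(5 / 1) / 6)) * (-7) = -204857 / 26520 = -7.72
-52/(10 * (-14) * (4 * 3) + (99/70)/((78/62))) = 47320/1527777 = 0.03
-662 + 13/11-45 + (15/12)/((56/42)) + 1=-123883/176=-703.88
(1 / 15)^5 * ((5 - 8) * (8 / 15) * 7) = -56 / 3796875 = -0.00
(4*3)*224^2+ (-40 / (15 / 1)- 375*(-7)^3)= 2192203 / 3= 730734.33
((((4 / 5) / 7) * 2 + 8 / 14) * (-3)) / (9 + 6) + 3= 71 / 25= 2.84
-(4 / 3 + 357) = -1075 / 3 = -358.33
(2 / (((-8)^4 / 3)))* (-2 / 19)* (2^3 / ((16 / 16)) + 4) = -9 / 4864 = -0.00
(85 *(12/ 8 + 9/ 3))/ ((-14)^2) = 765/ 392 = 1.95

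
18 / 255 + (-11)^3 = -113129 / 85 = -1330.93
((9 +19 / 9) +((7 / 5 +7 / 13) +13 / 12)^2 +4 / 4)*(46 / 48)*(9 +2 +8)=5647722013 / 14601600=386.79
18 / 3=6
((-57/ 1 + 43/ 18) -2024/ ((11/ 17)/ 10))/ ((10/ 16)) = -2256092/ 45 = -50135.38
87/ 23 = 3.78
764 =764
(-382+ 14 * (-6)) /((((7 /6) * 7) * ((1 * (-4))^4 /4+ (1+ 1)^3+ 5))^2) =-16776 /14235529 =-0.00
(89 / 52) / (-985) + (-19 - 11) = -30.00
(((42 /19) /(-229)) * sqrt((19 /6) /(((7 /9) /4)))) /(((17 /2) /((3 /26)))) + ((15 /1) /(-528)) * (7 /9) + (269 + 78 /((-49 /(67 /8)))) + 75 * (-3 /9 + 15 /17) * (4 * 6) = 1641266897 /1319472 - 18 * sqrt(798) /961571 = 1243.88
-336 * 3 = -1008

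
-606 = -606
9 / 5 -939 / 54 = -1403 / 90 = -15.59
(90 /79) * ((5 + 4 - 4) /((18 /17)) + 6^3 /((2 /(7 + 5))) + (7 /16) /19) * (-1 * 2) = -17794195 /6004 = -2963.72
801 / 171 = 89 / 19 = 4.68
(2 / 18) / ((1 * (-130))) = -1 / 1170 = -0.00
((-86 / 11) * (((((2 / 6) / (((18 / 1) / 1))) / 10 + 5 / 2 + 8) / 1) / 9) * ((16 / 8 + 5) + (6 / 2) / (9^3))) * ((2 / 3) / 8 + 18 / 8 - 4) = 207518903 / 1948617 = 106.50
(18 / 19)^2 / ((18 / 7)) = 126 / 361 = 0.35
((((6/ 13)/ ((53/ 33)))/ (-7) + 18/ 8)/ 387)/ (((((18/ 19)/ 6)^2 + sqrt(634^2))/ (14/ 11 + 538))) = 2534943805/ 522145981357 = 0.00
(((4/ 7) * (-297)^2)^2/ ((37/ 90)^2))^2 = 1016861015430884637567797760000/ 4499860561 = 225976116736583615566.79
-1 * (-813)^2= -660969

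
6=6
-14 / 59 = -0.24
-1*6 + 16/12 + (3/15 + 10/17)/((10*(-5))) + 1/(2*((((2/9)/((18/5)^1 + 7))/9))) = 5354173/25500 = 209.97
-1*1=-1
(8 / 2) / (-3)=-4 / 3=-1.33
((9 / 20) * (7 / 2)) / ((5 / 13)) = 819 / 200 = 4.10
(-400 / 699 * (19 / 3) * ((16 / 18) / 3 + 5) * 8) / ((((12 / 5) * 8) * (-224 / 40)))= 1698125 / 1188999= 1.43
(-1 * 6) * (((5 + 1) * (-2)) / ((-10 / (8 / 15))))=-96 / 25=-3.84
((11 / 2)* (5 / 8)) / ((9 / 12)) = 55 / 12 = 4.58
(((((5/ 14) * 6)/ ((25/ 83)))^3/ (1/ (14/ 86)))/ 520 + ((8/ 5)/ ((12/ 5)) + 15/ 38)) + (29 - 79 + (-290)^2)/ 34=328221248755781/ 132709395000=2473.23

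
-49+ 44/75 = -3631/75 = -48.41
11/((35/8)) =88/35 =2.51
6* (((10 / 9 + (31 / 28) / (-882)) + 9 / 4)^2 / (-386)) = -6884850625 / 39236412096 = -0.18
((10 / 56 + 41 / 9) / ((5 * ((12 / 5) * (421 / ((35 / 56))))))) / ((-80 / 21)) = -1193 / 7759872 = -0.00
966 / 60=161 / 10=16.10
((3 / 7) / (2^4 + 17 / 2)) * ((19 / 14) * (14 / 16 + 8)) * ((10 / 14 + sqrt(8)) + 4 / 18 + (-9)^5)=-1254579443 / 100842 + 4047 * sqrt(2) / 9604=-12440.44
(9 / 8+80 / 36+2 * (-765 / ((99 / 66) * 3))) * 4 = -24239 / 18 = -1346.61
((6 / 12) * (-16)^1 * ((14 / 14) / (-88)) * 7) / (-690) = -7 / 7590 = -0.00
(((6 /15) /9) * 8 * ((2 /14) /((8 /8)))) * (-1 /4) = -4 /315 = -0.01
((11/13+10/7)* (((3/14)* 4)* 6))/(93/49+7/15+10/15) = 27945/7241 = 3.86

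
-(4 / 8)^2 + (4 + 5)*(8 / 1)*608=175103 / 4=43775.75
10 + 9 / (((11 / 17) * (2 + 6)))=1033 / 88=11.74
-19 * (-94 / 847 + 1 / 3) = -10735 / 2541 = -4.22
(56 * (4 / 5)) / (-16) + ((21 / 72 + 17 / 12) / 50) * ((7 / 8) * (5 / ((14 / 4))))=-2.76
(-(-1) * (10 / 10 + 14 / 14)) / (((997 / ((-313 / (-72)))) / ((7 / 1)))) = 0.06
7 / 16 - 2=-25 / 16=-1.56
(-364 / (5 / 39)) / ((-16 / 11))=39039 / 20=1951.95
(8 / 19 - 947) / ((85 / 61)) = -219417 / 323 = -679.31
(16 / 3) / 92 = 4 / 69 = 0.06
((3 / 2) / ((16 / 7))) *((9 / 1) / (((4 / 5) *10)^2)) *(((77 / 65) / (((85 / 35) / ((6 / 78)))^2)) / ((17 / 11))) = 7844067 / 110529136640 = 0.00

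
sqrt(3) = 1.73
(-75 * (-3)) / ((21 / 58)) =4350 / 7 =621.43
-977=-977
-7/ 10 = -0.70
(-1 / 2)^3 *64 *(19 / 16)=-19 / 2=-9.50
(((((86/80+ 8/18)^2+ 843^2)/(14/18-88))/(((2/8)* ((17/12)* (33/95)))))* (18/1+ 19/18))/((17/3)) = -600218369421853/2695156200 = -222702.63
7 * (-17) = -119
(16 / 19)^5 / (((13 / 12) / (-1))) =-12582912 / 32189287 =-0.39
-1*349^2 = -121801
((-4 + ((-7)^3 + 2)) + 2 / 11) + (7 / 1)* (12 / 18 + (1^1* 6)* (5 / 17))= -183895 / 561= -327.80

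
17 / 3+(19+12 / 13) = 998 / 39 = 25.59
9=9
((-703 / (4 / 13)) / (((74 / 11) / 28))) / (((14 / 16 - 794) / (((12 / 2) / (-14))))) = -10868 / 2115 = -5.14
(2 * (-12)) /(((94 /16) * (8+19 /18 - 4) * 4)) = -864 /4277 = -0.20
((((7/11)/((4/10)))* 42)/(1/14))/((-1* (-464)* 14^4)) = 15/285824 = 0.00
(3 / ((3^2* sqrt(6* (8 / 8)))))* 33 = 11* sqrt(6) / 6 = 4.49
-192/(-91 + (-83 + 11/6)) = 1152/1033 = 1.12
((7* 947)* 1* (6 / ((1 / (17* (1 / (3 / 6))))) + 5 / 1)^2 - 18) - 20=289561311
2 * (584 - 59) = 1050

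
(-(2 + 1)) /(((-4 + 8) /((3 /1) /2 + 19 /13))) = -231 /104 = -2.22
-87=-87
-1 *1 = -1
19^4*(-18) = -2345778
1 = 1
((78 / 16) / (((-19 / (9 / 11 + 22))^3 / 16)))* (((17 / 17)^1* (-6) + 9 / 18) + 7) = -1850150367 / 9129329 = -202.66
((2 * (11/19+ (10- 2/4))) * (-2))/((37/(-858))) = 657228/703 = 934.89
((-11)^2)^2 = 14641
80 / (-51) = -80 / 51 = -1.57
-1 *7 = -7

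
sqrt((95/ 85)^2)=19/ 17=1.12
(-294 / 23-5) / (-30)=409 / 690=0.59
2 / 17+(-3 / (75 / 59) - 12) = -6053 / 425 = -14.24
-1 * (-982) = 982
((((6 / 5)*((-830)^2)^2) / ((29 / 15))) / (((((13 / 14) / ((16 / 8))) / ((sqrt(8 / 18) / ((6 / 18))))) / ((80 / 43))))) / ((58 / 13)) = 19135195027200000 / 36163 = 529137378735.17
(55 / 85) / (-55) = -1 / 85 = -0.01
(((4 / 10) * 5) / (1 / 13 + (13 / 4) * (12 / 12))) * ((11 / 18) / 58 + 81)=2198950 / 45153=48.70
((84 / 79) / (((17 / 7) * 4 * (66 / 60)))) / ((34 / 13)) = 9555 / 251141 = 0.04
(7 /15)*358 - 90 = 1156 /15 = 77.07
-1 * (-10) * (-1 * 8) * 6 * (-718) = 344640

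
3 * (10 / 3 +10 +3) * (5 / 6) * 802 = 98245 / 3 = 32748.33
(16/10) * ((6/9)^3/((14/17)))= 544/945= 0.58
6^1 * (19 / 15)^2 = 722 / 75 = 9.63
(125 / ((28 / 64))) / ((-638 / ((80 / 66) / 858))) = -20000 / 31612581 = -0.00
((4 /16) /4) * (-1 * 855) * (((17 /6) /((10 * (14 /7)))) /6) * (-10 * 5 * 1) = 8075 /128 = 63.09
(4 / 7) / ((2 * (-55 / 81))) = -162 / 385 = -0.42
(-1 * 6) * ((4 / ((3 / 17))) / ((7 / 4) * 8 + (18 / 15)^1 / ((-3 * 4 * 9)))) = -12240 / 1259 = -9.72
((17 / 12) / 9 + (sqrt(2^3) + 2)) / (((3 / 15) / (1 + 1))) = 1165 / 54 + 20 * sqrt(2) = 49.86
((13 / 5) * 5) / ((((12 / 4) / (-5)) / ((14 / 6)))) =-50.56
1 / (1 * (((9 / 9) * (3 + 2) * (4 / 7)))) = 7 / 20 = 0.35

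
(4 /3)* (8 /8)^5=4 /3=1.33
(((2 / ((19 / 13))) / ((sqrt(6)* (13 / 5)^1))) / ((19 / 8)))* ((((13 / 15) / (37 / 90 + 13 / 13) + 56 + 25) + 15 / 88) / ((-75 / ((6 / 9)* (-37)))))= 4509190* sqrt(6) / 4538853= 2.43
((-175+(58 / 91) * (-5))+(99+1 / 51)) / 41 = -1.93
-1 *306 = -306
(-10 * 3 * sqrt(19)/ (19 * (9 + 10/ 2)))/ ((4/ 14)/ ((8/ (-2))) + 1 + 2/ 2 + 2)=-6 * sqrt(19)/ 209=-0.13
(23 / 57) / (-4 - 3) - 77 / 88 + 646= 2059055 / 3192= 645.07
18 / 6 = 3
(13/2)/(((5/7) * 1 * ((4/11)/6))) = 3003/20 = 150.15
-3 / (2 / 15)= -45 / 2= -22.50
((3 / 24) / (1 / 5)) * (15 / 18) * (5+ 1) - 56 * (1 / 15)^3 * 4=82583 / 27000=3.06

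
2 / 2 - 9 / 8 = -1 / 8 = -0.12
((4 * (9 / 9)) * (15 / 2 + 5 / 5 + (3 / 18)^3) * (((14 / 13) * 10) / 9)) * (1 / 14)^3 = 9185 / 619164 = 0.01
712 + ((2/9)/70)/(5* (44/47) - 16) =119316913/167580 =712.00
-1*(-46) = 46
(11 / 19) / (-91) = -11 / 1729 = -0.01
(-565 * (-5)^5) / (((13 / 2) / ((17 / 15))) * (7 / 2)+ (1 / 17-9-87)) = -120062500 / 5159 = -23272.44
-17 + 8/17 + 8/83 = -23187/1411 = -16.43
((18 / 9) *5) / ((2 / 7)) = 35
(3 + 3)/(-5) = -6/5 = -1.20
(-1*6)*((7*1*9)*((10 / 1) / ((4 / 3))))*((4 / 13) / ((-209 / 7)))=79380 / 2717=29.22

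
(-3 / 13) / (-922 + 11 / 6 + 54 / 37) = 666 / 2651389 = 0.00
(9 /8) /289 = 9 /2312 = 0.00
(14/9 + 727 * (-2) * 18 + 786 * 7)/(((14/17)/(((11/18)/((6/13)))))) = -56525612/1701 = -33230.81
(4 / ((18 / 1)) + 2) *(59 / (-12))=-295 / 27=-10.93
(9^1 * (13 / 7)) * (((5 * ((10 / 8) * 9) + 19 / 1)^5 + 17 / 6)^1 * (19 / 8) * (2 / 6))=1830841240162129 / 57344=31927337474.93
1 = 1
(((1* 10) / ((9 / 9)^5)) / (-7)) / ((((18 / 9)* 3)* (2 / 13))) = -65 / 42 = -1.55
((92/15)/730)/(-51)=-46/279225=-0.00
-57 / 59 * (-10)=570 / 59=9.66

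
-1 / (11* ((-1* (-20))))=-1 / 220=-0.00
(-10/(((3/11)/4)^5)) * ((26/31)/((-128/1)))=334986080/7533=44469.15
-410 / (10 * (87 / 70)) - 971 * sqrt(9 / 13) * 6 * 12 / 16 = -26217 * sqrt(13) / 26 - 2870 / 87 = -3668.63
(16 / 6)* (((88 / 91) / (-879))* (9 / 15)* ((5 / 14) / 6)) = -176 / 1679769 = -0.00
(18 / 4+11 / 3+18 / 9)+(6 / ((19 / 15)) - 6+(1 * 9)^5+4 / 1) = 6733057 / 114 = 59061.90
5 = 5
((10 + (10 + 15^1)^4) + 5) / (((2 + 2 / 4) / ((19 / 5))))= 2968864 / 5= 593772.80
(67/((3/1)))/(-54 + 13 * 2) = -0.80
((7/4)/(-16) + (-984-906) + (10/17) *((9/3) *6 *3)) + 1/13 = -26283339/14144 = -1858.27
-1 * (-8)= 8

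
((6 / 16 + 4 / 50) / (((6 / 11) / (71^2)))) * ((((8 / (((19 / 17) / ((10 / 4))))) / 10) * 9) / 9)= 85782697 / 11400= 7524.80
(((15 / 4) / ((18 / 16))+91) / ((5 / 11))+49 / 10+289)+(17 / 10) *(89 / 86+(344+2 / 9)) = 8423987 / 7740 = 1088.37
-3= -3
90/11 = 8.18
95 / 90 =19 / 18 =1.06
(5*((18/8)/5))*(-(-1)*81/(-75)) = -243/100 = -2.43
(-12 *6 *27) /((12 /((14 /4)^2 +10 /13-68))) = 231579 /26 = 8906.88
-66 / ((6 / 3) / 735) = -24255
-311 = -311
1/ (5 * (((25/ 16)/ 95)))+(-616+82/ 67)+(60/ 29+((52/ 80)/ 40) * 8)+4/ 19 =-2215782807/ 3691700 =-600.21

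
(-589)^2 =346921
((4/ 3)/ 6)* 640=1280/ 9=142.22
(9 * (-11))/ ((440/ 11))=-99/ 40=-2.48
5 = 5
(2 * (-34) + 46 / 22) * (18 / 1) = -13050 / 11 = -1186.36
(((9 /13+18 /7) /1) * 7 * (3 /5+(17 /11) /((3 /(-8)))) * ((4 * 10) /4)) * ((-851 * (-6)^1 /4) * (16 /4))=-53398548 /13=-4107580.62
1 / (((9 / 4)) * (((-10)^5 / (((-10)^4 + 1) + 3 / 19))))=-95011 / 2137500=-0.04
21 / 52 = 0.40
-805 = -805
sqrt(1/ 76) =sqrt(19)/ 38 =0.11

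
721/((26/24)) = 8652/13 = 665.54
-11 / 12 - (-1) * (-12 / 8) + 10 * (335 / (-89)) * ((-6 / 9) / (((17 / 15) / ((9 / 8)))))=408373 / 18156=22.49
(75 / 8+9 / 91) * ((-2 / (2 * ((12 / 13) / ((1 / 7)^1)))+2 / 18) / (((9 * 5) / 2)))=-25289 / 1375920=-0.02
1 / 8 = 0.12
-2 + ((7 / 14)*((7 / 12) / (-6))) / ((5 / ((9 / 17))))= -2727 / 1360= -2.01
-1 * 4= -4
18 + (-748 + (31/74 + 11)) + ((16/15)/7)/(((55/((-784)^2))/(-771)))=-26733543829/20350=-1313687.66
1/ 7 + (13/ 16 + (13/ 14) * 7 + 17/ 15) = 14429/ 1680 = 8.59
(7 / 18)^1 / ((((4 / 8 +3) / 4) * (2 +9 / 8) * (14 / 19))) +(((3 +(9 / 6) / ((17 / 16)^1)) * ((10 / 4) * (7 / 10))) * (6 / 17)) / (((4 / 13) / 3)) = 97447223 / 3641400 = 26.76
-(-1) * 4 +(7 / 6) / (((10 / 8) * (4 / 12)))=34 / 5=6.80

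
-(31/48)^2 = -961/2304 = -0.42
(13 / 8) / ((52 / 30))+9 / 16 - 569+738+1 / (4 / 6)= 172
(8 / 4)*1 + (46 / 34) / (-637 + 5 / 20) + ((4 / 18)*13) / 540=23419163 / 11690730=2.00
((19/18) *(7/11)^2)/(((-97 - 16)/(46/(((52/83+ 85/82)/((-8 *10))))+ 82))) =229120259/28426167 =8.06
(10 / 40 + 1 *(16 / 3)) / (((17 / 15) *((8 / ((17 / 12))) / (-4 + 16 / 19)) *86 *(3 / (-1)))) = 1675 / 156864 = 0.01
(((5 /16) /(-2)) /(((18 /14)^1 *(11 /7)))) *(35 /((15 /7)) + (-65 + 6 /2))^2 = -4598405 /28512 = -161.28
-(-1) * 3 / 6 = 1 / 2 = 0.50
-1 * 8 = -8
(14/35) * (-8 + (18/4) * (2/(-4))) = -41/10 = -4.10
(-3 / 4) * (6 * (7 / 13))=-63 / 26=-2.42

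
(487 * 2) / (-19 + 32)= 974 / 13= 74.92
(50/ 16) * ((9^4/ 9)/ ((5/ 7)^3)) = 250047/ 40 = 6251.18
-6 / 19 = -0.32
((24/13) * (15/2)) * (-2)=-360/13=-27.69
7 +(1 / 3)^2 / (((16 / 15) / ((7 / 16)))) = 5411 / 768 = 7.05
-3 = -3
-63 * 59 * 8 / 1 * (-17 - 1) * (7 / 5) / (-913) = -3746736 / 4565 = -820.75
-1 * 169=-169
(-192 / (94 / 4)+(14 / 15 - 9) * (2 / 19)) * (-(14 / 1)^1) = 1691396 / 13395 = 126.27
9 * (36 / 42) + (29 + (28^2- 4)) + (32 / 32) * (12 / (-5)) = 28501 / 35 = 814.31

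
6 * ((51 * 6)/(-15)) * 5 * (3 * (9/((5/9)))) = -148716/5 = -29743.20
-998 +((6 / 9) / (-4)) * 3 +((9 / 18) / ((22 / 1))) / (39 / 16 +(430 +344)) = -272896033 / 273306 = -998.50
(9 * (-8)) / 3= -24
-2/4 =-1/2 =-0.50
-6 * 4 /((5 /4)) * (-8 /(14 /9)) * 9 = 31104 /35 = 888.69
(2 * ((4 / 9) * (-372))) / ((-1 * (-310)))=-16 / 15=-1.07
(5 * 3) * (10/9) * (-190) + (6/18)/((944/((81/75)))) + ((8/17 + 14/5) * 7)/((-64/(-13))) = -7611604717/2407200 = -3162.02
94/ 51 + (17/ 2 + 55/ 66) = 190/ 17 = 11.18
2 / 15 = 0.13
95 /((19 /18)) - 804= -714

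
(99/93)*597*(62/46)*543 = 10697643/23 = 465114.91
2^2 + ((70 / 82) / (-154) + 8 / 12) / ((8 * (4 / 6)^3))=4.28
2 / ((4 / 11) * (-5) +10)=11 / 45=0.24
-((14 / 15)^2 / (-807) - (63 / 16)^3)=45403086841 / 743731200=61.05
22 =22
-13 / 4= -3.25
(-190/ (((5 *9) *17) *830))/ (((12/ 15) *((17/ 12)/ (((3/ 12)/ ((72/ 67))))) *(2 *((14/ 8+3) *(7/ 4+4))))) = -67/ 59583708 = -0.00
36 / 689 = 0.05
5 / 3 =1.67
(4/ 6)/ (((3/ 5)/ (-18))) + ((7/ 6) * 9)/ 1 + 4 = -11/ 2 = -5.50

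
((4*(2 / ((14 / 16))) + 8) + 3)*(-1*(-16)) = 2256 / 7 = 322.29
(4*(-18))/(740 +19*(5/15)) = -216/2239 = -0.10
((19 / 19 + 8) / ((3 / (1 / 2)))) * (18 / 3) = 9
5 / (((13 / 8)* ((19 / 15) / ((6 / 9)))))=400 / 247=1.62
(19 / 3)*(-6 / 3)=-38 / 3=-12.67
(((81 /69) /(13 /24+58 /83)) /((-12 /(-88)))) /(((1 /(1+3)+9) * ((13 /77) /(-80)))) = -1388344320 /3905239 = -355.51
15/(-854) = -15/854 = -0.02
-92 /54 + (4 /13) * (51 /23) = -8246 /8073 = -1.02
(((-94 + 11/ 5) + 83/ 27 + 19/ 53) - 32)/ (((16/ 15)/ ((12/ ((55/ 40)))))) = -1722458/ 1749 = -984.82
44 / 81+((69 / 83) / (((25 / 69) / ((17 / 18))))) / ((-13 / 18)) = -5368997 / 2184975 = -2.46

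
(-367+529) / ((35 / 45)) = 1458 / 7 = 208.29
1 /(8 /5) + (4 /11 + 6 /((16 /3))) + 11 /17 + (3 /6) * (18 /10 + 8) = 28651 /3740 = 7.66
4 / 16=1 / 4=0.25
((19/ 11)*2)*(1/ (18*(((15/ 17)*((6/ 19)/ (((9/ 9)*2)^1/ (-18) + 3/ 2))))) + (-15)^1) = -1631435/ 32076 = -50.86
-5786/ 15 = -385.73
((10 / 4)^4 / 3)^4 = 152587890625 / 5308416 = 28744.52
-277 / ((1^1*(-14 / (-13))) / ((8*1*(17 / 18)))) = -1943.40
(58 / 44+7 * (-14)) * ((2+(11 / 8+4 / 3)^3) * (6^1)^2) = -214311557 / 2816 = -76104.96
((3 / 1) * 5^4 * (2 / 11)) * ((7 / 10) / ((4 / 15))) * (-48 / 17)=-472500 / 187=-2526.74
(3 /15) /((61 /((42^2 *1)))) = 1764 /305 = 5.78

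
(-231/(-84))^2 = 121/16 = 7.56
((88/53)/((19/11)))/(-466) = -484/234631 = -0.00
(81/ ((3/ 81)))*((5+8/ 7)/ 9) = 1492.71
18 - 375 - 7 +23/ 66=-24001/ 66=-363.65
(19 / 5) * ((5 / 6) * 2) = 19 / 3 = 6.33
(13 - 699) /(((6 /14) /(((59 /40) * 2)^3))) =-493114979 /12000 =-41092.91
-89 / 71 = -1.25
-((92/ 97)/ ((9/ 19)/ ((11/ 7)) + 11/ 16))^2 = -94647291904/ 102899166841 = -0.92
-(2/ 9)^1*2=-4/ 9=-0.44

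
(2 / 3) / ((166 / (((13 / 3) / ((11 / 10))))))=130 / 8217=0.02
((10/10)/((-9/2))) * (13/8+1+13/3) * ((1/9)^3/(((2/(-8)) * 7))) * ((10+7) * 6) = 5678/45927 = 0.12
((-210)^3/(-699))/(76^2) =2.29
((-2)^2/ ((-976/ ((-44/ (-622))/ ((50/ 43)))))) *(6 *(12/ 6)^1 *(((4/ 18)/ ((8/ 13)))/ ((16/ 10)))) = -6149/ 9106080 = -0.00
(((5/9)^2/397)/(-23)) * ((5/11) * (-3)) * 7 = 875/2711907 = 0.00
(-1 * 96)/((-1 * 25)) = 96/25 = 3.84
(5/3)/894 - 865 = -2319925/2682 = -865.00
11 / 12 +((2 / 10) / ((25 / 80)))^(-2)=2579 / 768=3.36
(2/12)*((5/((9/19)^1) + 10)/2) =185/108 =1.71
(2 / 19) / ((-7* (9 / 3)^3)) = -2 / 3591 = -0.00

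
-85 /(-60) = 17 /12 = 1.42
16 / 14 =8 / 7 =1.14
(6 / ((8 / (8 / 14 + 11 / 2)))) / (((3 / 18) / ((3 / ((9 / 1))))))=255 / 28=9.11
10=10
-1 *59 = -59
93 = 93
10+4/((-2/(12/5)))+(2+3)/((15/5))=103/15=6.87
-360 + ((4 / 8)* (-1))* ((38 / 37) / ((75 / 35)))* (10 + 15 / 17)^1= -18493 / 51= -362.61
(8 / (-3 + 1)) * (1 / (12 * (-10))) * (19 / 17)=19 / 510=0.04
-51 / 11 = -4.64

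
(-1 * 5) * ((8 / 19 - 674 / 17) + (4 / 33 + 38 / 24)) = 2666275 / 14212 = 187.61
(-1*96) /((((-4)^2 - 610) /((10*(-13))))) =-2080 /99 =-21.01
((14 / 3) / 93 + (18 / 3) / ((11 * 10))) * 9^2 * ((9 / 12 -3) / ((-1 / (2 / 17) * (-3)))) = -43389 / 57970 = -0.75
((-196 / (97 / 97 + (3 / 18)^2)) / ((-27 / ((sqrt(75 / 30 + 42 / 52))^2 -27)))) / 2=-120736 / 1443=-83.67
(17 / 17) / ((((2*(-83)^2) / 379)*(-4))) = -379 / 55112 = -0.01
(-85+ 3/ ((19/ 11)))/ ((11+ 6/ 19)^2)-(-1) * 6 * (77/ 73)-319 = -1057279859/ 3374425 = -313.32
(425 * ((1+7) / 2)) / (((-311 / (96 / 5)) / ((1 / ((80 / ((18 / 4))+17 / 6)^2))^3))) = -0.00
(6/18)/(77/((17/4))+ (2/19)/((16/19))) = 136/7443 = 0.02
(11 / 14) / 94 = 11 / 1316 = 0.01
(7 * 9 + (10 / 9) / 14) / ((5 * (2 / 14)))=3974 / 45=88.31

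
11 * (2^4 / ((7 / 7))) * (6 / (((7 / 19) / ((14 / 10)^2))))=5617.92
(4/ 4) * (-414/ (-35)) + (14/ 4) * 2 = 659/ 35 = 18.83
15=15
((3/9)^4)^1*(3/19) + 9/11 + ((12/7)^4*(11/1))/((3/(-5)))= -2134131052/13548843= -157.51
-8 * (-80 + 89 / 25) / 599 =15288 / 14975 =1.02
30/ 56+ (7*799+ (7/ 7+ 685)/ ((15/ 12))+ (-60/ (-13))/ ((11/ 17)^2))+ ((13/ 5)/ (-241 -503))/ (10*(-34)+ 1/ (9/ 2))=4671275807999/ 759142384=6153.36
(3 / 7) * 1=3 / 7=0.43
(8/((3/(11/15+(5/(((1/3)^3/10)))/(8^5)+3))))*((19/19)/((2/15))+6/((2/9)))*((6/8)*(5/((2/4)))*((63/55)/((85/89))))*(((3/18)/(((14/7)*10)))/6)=13291995941/3063808000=4.34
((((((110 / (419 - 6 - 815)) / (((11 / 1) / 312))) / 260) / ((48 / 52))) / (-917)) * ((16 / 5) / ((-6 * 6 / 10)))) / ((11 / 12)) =-208 / 6082461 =-0.00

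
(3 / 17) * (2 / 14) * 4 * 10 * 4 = 480 / 119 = 4.03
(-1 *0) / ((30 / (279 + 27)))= 0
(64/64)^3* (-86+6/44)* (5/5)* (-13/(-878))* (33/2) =-73671/3512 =-20.98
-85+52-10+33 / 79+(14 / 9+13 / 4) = -107437 / 2844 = -37.78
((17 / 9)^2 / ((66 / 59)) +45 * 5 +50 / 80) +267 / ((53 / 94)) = 702.36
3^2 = 9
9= 9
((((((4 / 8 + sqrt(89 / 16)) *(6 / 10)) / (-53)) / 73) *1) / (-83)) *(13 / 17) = 0.00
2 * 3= 6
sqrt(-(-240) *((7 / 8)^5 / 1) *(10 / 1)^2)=245 *sqrt(210) / 32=110.95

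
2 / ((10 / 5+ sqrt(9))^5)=2 / 3125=0.00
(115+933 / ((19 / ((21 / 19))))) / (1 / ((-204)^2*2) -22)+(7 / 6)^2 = -150710697049 / 23797014588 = -6.33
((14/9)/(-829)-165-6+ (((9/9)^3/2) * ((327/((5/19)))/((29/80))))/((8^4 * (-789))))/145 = -4982220797011/4224630689280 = -1.18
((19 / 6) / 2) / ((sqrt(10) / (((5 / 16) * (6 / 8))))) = 19 * sqrt(10) / 512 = 0.12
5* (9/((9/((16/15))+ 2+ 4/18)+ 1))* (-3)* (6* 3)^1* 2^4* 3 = -16796160/1679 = -10003.67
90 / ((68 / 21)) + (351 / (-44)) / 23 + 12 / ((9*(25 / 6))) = 11942707 / 430100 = 27.77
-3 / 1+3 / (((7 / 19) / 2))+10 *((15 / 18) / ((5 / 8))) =559 / 21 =26.62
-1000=-1000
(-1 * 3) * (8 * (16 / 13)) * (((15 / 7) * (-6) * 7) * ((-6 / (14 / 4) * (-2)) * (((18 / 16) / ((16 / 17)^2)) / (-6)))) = -351135 / 182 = -1929.31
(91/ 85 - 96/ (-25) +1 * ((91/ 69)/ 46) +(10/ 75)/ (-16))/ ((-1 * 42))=-26606287/ 226623600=-0.12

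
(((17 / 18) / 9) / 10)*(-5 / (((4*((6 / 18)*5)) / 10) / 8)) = -17 / 27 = -0.63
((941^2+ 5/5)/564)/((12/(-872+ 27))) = -374116145/3384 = -110554.42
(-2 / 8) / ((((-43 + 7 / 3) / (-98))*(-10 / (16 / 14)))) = 21 / 305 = 0.07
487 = 487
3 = 3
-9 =-9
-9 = -9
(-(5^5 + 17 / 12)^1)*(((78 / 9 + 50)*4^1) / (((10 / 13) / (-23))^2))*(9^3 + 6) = -7231347575452 / 15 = -482089838363.47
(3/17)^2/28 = 9/8092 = 0.00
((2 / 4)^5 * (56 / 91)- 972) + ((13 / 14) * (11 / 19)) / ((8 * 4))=-107553645 / 110656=-971.96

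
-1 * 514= -514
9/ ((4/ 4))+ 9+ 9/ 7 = 19.29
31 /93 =1 /3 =0.33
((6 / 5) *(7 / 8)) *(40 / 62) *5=105 / 31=3.39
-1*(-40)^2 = -1600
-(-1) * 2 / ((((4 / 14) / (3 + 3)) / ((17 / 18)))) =119 / 3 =39.67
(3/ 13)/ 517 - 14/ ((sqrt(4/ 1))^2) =-47041/ 13442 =-3.50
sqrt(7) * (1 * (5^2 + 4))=29 * sqrt(7)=76.73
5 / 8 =0.62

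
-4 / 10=-2 / 5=-0.40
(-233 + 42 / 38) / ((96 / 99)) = -72699 / 304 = -239.14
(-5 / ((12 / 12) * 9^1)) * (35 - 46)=55 / 9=6.11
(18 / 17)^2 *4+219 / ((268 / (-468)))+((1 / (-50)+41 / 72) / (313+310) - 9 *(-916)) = 170800853489807 / 21713668200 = 7866.05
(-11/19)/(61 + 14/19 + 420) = -11/9153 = -0.00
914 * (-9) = -8226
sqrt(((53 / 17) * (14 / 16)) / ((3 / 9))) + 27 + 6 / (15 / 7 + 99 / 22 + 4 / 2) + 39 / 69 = sqrt(37842) / 68 + 78646 / 2783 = 31.12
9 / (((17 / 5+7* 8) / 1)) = 5 / 33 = 0.15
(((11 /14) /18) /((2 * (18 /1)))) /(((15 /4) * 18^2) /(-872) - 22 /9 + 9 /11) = -13189 /32845302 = -0.00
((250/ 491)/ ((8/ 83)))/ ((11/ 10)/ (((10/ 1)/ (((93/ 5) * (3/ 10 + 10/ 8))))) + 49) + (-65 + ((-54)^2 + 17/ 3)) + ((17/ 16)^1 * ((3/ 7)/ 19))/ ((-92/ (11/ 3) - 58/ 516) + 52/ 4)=80898563167926873839/ 28318232705824488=2856.77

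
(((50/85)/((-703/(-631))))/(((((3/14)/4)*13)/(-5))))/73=-0.05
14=14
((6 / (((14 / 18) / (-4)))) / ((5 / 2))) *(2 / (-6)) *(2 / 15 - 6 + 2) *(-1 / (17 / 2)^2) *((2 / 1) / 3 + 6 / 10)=70528 / 252875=0.28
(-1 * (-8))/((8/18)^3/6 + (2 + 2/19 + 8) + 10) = 166212/418021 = 0.40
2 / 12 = 1 / 6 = 0.17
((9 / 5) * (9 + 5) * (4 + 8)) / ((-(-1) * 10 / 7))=211.68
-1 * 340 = -340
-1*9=-9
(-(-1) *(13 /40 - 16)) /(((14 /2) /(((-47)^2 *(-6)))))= 4155129 /140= 29679.49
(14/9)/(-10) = -7/45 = -0.16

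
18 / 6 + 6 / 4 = 4.50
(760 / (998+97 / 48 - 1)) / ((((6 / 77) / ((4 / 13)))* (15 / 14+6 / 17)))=445688320 / 211328871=2.11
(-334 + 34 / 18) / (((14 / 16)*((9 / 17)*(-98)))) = 4148 / 567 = 7.32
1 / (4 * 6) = 1 / 24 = 0.04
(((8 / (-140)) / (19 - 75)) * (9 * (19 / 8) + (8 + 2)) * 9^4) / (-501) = -548937 / 1309280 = -0.42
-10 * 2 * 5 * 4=-400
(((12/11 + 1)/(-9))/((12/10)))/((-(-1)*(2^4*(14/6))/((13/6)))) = -0.01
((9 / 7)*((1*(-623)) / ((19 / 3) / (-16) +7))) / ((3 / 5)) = -64080 / 317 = -202.15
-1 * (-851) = 851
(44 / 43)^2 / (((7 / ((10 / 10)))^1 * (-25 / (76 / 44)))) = -3344 / 323575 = -0.01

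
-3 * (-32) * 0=0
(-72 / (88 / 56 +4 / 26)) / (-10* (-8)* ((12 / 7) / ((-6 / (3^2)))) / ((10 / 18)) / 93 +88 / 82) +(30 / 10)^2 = 23713983 / 1015633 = 23.35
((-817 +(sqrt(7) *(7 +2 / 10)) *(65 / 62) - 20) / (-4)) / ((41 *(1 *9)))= 93 / 164 - 13 *sqrt(7) / 2542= 0.55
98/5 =19.60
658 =658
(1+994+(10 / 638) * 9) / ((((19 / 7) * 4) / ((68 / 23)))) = 37776550 / 139403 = 270.99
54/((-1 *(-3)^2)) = -6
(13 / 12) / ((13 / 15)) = 5 / 4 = 1.25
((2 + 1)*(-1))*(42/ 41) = -126/ 41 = -3.07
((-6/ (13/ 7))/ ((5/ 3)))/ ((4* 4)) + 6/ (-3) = -1103/ 520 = -2.12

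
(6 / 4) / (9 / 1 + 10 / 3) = 9 / 74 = 0.12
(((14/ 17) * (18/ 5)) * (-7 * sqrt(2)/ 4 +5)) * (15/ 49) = 2.29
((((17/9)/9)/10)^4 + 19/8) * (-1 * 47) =-48050906241737/430467210000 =-111.63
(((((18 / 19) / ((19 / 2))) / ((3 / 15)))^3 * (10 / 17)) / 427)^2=3401222400000000 / 116626382308861665932041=0.00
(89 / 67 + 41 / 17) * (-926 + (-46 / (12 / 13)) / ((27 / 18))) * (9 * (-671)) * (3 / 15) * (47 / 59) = 231964600692 / 67201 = 3451802.81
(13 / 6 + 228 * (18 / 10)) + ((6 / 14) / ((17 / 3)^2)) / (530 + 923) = 36381189773 / 88182570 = 412.57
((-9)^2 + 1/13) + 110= 2484/13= 191.08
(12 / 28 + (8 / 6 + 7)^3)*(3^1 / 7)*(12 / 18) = 218912 / 1323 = 165.47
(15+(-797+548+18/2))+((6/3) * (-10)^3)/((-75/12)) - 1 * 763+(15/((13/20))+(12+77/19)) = -628.87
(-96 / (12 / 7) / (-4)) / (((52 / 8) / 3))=84 / 13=6.46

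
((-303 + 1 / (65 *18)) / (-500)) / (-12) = -354509 / 7020000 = -0.05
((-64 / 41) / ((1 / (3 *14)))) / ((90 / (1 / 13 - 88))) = 170688 / 2665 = 64.05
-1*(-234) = 234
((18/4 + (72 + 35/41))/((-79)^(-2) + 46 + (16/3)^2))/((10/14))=1.45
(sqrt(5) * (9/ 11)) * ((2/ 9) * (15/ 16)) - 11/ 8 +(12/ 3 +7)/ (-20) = -77/ 40 +15 * sqrt(5)/ 88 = -1.54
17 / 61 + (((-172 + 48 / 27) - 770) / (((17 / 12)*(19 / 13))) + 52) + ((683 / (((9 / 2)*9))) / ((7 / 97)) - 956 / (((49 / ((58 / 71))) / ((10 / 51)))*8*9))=-933762621947 / 5552285697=-168.18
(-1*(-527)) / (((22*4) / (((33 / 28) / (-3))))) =-527 / 224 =-2.35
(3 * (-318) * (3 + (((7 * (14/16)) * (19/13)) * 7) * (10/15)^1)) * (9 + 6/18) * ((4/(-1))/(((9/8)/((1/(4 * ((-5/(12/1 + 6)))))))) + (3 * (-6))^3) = 2323839435.08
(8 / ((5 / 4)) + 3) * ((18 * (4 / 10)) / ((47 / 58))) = 83.52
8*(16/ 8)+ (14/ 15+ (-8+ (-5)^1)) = 3.93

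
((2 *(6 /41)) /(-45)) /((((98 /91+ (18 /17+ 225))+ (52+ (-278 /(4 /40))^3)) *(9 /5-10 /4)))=-1768 /4088178098397771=-0.00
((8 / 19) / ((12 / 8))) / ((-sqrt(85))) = -16 * sqrt(85) / 4845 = -0.03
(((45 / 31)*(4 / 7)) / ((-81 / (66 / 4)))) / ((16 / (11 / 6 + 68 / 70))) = -209 / 7056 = -0.03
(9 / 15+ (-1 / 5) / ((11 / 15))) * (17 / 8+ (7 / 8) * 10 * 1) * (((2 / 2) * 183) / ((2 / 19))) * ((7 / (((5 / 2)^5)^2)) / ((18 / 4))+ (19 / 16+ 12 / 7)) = 8641204207933743 / 481250000000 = 17955.75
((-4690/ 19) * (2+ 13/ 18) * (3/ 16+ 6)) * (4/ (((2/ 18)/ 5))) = -56877975/ 76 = -748394.41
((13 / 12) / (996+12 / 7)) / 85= 91 / 7123680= 0.00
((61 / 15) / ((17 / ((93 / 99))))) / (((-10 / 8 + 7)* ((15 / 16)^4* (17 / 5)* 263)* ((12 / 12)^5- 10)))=-495714304 / 78854079706875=-0.00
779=779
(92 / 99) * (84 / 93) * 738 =211232 / 341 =619.45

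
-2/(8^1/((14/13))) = -7/26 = -0.27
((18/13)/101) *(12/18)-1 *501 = -657801/1313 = -500.99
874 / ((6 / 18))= 2622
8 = 8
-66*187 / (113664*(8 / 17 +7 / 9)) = -314721 / 3618304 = -0.09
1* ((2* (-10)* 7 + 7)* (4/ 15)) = -532/ 15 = -35.47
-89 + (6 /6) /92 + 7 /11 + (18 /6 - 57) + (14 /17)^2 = -41435277 /292468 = -141.67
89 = 89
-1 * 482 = -482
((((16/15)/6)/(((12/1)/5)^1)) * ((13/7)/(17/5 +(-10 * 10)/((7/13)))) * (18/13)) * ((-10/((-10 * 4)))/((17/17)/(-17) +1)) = -0.00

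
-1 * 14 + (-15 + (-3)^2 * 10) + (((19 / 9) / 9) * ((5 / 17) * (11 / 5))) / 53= 4452050 / 72981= 61.00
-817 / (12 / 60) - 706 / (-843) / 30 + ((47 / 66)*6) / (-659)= -374443861843 / 91663605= -4084.98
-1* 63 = -63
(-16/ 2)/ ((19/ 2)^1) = -16/ 19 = -0.84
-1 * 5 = -5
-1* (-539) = 539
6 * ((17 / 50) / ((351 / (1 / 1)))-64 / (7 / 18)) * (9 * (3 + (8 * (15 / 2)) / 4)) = -363914658 / 2275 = -159962.49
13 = 13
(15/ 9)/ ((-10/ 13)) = -2.17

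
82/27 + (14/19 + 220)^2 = 48727.79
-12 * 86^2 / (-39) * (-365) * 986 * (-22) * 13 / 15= 46846737344 / 3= 15615579114.67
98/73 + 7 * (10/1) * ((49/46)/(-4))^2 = 7793499/1235744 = 6.31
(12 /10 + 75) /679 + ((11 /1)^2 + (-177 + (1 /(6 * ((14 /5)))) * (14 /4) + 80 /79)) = -54.67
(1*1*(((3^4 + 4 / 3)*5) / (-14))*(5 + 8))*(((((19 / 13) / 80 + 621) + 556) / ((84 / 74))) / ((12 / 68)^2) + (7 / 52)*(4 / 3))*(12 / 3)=-359230245361 / 7056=-50911315.95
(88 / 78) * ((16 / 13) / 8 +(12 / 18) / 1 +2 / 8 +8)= 15565 / 1521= 10.23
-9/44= -0.20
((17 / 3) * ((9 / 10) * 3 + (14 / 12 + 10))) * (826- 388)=516256 / 15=34417.07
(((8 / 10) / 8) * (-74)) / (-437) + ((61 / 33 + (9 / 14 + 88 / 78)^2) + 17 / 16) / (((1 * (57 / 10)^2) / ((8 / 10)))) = 50800368838 / 306313072065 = 0.17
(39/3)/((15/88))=1144/15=76.27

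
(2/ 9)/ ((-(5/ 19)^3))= -13718/ 1125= -12.19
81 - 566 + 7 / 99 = -48008 / 99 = -484.93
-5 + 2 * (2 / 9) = -4.56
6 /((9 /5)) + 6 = 9.33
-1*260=-260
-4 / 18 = -2 / 9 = -0.22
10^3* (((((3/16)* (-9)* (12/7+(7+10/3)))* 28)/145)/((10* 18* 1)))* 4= -2530/29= -87.24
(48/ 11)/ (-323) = -48/ 3553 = -0.01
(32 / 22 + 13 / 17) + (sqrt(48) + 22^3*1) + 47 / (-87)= 4*sqrt(3) + 173259628 / 16269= 10656.61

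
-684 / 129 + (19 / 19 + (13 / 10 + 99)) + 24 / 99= 1365647 / 14190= 96.24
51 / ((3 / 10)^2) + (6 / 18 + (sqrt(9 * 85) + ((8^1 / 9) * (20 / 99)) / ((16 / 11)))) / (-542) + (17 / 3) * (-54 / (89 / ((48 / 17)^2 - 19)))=40158537551 / 66423726 - 3 * sqrt(85) / 542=604.53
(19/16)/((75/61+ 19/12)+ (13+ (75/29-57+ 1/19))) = -1915827/62191084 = -0.03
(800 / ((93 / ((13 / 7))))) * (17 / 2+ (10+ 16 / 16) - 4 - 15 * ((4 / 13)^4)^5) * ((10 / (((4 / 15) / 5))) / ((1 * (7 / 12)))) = 176746163096495830130865300000 / 2220656921080302642118363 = 79591.84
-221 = -221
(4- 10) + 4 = -2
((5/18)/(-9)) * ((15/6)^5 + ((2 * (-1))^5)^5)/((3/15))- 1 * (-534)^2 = 25365218771/5184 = 4892982.02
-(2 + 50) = -52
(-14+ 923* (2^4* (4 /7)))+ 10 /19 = 1120576 /133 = 8425.38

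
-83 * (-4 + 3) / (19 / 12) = 996 / 19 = 52.42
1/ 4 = 0.25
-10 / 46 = -5 / 23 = -0.22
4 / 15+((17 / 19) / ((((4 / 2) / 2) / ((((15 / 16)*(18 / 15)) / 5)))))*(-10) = -1.75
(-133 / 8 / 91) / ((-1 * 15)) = 19 / 1560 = 0.01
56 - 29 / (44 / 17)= 1971 / 44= 44.80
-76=-76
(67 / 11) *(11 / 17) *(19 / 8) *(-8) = -1273 / 17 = -74.88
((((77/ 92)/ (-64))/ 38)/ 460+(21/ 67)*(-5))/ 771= -10806840359/ 5316654151680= -0.00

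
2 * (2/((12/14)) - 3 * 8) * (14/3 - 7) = 910/9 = 101.11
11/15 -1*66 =-979/15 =-65.27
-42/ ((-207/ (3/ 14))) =1/ 23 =0.04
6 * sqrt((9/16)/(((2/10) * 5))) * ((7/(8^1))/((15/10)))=21/8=2.62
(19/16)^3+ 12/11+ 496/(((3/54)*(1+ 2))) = 134211257/45056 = 2978.77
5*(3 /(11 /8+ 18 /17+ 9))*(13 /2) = 2652 /311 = 8.53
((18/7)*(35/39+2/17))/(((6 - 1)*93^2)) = 1346/22300005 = 0.00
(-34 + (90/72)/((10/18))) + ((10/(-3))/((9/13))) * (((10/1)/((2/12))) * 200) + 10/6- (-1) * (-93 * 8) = -2107867/36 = -58551.86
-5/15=-1/3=-0.33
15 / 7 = 2.14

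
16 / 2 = 8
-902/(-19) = 902/19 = 47.47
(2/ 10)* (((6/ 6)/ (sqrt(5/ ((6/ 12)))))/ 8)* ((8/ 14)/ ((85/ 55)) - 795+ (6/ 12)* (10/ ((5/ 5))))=-46983* sqrt(10)/ 23800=-6.24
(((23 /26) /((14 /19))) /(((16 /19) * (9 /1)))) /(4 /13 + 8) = 8303 /435456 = 0.02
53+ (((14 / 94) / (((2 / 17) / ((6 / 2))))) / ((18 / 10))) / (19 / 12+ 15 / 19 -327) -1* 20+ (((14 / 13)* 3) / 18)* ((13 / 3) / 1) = 211464566 / 6261669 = 33.77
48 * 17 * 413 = 337008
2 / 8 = 1 / 4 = 0.25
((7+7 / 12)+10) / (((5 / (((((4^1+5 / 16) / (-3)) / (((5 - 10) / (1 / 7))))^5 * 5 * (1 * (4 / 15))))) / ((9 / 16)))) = 1358068373 / 4405854208000000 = 0.00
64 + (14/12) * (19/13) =5125/78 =65.71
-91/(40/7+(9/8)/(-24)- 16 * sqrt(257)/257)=-19.49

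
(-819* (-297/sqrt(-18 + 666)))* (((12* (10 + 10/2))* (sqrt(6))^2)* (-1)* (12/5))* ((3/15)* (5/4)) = -4378374* sqrt(2) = -6191955.89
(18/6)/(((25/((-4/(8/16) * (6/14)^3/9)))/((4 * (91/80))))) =-234/6125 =-0.04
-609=-609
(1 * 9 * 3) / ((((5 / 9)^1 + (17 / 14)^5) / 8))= 1045529856 / 15467833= 67.59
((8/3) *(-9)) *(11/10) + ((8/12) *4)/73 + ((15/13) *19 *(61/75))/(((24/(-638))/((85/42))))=-2357166517/2391480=-985.65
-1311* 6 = -7866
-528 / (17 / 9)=-4752 / 17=-279.53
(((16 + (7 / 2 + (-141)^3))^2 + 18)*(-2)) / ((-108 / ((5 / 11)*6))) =17462085888045 / 44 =396865588364.66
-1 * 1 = -1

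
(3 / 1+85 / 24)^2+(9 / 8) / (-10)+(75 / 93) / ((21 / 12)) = 26961857 / 624960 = 43.14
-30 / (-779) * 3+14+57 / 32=396275 / 24928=15.90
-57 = -57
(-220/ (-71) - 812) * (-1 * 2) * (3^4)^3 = 61043439024/ 71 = 859766746.82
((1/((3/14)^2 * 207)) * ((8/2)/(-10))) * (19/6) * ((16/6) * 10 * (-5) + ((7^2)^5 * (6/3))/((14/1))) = -450829007804/83835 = -5377575.09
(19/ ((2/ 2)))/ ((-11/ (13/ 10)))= -247/ 110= -2.25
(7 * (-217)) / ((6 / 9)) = -4557 / 2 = -2278.50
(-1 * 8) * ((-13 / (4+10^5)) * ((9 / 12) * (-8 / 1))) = -156 / 25001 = -0.01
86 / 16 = 5.38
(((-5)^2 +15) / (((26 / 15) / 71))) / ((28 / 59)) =314175 / 91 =3452.47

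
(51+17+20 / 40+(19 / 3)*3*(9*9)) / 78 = 3215 / 156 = 20.61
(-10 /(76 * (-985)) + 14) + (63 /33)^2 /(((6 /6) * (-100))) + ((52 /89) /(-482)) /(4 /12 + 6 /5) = 311971994378949 /22342927828100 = 13.96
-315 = -315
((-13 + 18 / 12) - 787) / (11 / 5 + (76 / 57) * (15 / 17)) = -135745 / 574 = -236.49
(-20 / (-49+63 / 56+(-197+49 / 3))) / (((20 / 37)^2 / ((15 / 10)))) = 12321 / 27425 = 0.45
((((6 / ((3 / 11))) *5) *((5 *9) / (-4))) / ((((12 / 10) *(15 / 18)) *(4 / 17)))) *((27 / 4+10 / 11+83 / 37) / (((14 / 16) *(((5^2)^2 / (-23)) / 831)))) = 6734637567 / 3700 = 1820172.32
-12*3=-36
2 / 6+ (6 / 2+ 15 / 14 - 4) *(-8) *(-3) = 43 / 21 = 2.05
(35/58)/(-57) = -35/3306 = -0.01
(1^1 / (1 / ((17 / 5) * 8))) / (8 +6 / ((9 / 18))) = 34 / 25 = 1.36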